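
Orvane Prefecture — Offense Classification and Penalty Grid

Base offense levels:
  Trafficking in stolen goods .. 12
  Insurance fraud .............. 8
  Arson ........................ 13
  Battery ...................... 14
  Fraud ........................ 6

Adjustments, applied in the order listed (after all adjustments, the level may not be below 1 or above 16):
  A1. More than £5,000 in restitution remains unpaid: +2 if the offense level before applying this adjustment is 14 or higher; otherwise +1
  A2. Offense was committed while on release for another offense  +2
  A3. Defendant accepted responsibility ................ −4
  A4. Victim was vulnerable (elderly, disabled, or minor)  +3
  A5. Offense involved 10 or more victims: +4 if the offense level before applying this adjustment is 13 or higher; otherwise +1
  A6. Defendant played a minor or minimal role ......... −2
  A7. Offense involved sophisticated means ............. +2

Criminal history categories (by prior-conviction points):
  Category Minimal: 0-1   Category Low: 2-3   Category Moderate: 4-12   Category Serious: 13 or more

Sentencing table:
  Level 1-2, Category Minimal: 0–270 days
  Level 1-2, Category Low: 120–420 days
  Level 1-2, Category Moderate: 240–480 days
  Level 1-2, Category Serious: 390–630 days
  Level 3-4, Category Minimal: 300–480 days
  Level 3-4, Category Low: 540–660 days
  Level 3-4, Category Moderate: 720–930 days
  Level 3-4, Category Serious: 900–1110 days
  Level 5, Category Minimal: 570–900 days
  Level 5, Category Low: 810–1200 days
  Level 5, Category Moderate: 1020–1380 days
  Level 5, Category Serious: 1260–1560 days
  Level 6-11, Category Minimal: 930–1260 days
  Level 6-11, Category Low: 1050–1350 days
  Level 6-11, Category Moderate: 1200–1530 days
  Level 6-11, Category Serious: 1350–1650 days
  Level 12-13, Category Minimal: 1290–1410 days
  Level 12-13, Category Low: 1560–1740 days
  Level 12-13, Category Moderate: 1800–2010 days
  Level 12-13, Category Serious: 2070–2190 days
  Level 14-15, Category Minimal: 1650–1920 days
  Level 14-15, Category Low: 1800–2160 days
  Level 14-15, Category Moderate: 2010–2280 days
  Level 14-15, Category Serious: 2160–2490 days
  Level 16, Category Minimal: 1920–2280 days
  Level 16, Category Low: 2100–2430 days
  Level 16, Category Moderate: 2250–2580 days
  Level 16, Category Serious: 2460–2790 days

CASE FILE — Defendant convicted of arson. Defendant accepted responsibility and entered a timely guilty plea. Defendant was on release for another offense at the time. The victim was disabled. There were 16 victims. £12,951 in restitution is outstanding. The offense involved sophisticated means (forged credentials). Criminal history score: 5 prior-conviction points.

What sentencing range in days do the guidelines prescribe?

2250-2580 days

Base offense level for arson: 13.
A1 applies (level before this adjustment is 13 < 14, so +1): 13 + 1 = 14.
A2 applies: 14 + 2 = 16.
A3 applies: 16 − 4 = 12.
A4 applies: 12 + 3 = 15.
A5 applies (level before this adjustment is 15 ≥ 13, so +4): 15 + 4 = 19.
A6 does not apply.
A7 applies: 19 + 2 = 21.
Level 21 exceeds the maximum of 16; capped at 16.
Final offense level: 16.
Criminal history: 5 prior points → Category Moderate (4-12).
Level 16 falls in the 16 band.
Grid: Level 16 × Category Moderate = 2250-2580 days.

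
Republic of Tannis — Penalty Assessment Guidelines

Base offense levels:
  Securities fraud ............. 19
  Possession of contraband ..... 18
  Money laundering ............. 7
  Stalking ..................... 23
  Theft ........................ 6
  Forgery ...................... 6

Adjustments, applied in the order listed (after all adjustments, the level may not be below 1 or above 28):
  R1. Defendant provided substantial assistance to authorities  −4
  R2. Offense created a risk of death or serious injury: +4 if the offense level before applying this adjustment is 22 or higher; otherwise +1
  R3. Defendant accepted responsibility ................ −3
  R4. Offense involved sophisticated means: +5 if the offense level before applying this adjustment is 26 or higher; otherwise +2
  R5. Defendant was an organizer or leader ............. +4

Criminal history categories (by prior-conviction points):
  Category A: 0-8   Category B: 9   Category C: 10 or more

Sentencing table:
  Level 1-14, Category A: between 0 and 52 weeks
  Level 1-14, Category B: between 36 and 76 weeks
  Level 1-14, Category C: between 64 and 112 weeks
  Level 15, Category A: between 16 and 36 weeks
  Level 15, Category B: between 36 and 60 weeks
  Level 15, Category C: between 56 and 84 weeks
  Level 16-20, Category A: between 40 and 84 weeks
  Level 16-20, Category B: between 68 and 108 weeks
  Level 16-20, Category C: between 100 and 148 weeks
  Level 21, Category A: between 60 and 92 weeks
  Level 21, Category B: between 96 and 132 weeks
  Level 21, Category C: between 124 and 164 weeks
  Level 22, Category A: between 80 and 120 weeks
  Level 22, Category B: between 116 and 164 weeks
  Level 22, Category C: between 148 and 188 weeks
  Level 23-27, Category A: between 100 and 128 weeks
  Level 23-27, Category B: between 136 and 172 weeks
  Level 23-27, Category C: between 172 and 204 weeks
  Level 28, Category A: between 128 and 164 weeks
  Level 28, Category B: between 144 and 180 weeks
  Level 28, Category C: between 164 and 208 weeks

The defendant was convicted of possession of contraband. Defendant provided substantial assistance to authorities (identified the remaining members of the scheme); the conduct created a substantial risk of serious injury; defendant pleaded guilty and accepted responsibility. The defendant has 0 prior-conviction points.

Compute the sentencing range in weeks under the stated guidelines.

0-52 weeks

Base offense level for possession of contraband: 18.
R1 applies: 18 − 4 = 14.
R2 applies (level before this adjustment is 14 < 22, so +1): 14 + 1 = 15.
R3 applies: 15 − 3 = 12.
R5 does not apply.
Final offense level: 12.
Criminal history: 0 prior points → Category A (0-8).
Level 12 falls in the 1-14 band.
Grid: Level 1-14 × Category A = 0-52 weeks.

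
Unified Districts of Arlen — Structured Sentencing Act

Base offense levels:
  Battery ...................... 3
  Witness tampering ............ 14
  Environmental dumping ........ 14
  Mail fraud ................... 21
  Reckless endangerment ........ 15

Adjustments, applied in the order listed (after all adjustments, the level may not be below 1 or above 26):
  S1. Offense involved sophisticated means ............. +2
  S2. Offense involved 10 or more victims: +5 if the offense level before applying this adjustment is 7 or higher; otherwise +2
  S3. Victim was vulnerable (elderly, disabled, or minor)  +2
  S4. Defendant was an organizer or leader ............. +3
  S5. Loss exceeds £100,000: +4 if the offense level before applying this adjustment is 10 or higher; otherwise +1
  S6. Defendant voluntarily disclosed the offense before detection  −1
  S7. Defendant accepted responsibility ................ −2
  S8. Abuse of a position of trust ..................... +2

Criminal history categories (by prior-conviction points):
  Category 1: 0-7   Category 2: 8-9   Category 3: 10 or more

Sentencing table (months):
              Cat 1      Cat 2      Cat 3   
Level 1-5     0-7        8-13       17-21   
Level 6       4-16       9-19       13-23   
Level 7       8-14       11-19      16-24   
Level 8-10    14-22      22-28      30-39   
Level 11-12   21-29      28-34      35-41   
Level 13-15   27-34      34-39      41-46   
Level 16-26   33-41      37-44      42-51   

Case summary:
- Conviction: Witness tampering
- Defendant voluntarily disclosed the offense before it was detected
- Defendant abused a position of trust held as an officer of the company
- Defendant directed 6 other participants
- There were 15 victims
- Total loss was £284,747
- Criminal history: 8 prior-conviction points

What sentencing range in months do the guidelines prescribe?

Base offense level for witness tampering: 14.
S2 applies (level before this adjustment is 14 ≥ 7, so +5): 14 + 5 = 19.
S4 applies: 19 + 3 = 22.
S5 applies (level before this adjustment is 22 ≥ 10, so +4): 22 + 4 = 26.
S6 applies: 26 − 1 = 25.
S8 applies: 25 + 2 = 27.
Level 27 exceeds the maximum of 26; capped at 26.
Final offense level: 26.
Criminal history: 8 prior points → Category 2 (8-9).
Level 26 falls in the 16-26 band.
Grid: Level 16-26 × Category 2 = 37-44 months.

37-44 months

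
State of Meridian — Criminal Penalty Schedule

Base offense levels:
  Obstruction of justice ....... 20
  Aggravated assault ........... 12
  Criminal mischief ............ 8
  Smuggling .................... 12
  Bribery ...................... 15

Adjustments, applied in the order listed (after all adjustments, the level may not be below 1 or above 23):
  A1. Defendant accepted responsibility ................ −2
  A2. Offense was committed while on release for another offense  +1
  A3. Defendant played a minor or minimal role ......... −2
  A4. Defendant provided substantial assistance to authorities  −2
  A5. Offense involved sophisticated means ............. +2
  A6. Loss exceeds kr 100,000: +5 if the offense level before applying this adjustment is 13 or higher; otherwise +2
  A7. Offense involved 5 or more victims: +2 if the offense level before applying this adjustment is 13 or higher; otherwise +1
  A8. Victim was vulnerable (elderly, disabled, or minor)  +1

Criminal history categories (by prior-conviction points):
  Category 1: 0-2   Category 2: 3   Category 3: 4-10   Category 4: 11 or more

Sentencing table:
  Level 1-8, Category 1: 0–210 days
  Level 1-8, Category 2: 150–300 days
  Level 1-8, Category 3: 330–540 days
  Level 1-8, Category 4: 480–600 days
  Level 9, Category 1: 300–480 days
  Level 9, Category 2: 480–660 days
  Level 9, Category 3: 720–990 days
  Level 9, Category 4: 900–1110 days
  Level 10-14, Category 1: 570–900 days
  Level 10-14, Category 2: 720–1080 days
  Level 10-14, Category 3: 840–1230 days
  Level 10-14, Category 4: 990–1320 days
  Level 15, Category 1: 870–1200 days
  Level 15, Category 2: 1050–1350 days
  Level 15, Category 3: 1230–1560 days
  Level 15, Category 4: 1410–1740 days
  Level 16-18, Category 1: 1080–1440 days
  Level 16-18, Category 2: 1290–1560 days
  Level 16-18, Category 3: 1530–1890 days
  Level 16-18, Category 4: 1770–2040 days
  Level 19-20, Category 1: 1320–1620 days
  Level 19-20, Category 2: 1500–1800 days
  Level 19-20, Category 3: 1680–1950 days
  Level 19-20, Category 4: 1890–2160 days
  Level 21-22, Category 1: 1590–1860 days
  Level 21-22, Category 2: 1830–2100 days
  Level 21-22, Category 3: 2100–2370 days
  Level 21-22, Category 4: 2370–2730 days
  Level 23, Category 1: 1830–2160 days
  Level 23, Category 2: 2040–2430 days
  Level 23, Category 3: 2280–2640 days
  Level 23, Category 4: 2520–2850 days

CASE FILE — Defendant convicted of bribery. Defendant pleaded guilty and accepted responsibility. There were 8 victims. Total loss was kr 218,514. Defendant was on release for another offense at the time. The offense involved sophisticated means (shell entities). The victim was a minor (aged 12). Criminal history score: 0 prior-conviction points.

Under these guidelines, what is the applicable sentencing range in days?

Base offense level for bribery: 15.
A1 applies: 15 − 2 = 13.
A2 applies: 13 + 1 = 14.
A3 does not apply.
A5 applies: 14 + 2 = 16.
A6 applies (level before this adjustment is 16 ≥ 13, so +5): 16 + 5 = 21.
A7 applies (level before this adjustment is 21 ≥ 13, so +2): 21 + 2 = 23.
A8 applies: 23 + 1 = 24.
Level 24 exceeds the maximum of 23; capped at 23.
Final offense level: 23.
Criminal history: 0 prior points → Category 1 (0-2).
Level 23 falls in the 23 band.
Grid: Level 23 × Category 1 = 1830-2160 days.

1830-2160 days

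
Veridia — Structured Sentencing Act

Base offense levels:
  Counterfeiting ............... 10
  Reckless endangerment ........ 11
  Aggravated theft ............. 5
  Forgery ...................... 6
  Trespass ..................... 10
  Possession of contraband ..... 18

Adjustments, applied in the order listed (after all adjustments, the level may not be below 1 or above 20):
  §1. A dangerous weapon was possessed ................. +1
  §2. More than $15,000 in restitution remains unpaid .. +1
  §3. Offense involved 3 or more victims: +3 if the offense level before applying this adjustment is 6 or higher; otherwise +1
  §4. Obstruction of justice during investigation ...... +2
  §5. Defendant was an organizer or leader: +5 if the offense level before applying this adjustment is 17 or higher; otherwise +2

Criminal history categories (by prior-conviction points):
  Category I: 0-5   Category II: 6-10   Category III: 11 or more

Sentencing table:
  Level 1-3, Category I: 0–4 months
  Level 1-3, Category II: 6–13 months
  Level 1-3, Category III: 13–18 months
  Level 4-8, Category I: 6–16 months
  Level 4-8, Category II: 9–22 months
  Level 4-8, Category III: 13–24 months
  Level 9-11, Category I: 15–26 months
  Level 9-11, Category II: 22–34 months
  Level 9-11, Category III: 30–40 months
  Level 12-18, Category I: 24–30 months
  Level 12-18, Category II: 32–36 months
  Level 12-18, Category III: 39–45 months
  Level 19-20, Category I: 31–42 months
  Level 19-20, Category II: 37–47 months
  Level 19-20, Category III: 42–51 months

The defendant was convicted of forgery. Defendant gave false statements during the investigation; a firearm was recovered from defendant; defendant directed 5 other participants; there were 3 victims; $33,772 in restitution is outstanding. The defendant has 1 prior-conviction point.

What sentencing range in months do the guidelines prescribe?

24-30 months

Base offense level for forgery: 6.
§1 applies: 6 + 1 = 7.
§2 applies: 7 + 1 = 8.
§3 applies (level before this adjustment is 8 ≥ 6, so +3): 8 + 3 = 11.
§4 applies: 11 + 2 = 13.
§5 applies (level before this adjustment is 13 < 17, so +2): 13 + 2 = 15.
Final offense level: 15.
Criminal history: 1 prior point → Category I (0-5).
Level 15 falls in the 12-18 band.
Grid: Level 12-18 × Category I = 24-30 months.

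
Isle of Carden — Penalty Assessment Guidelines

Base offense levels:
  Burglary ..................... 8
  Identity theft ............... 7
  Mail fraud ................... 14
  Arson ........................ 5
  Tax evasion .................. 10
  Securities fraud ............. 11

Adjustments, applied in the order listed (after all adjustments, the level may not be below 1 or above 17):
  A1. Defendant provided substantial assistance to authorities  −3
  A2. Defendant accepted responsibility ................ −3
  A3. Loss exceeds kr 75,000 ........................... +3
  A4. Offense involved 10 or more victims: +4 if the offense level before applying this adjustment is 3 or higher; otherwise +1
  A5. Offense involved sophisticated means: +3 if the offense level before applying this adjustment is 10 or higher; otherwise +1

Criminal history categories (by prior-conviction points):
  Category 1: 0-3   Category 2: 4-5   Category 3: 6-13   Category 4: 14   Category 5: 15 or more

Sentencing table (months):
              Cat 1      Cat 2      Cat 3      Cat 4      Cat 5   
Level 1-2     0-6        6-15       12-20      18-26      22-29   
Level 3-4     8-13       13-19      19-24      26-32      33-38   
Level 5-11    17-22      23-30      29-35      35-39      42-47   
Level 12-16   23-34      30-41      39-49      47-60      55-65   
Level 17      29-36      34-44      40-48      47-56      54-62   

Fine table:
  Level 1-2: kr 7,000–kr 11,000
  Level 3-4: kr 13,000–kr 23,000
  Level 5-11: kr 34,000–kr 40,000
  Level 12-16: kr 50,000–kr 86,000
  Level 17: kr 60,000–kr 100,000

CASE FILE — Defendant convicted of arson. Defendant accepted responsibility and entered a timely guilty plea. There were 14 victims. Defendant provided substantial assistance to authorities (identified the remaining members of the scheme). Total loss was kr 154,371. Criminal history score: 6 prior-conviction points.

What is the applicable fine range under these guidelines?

Base offense level for arson: 5.
A1 applies: 5 − 3 = 2.
A2 applies: 2 − 3 = -1.
A3 applies: -1 + 3 = 2.
A4 applies (level before this adjustment is 2 < 3, so +1): 2 + 1 = 3.
A5 does not apply.
Final offense level: 3.
Level 3 falls in the 3-4 band.
Fine table: Level 3-4 → kr 13,000–kr 23,000.

kr 13,000–kr 23,000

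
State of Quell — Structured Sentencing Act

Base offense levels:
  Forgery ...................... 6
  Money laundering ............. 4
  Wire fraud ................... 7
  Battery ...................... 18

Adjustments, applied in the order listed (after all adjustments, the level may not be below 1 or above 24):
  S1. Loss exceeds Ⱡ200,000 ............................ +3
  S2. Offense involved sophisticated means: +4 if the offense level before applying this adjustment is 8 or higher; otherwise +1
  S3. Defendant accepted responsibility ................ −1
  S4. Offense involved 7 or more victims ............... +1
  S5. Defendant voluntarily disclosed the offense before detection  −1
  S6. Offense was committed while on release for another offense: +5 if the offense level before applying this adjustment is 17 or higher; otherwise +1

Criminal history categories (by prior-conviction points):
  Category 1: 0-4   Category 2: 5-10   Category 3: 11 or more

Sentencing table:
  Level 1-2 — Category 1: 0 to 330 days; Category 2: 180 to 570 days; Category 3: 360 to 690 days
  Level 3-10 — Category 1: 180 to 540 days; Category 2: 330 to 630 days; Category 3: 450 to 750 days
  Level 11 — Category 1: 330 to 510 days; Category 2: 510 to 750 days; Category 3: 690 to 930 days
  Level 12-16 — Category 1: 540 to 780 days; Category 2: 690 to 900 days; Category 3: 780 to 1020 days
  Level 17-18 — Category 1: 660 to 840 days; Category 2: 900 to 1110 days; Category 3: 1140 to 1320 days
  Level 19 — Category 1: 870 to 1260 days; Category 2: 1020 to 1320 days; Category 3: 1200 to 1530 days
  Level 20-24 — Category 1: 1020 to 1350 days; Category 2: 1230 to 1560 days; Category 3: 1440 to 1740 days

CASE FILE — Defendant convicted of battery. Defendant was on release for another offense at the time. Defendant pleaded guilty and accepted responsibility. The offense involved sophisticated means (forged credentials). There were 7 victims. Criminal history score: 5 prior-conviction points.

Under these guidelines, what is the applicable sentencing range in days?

1230-1560 days

Base offense level for battery: 18.
S1 does not apply.
S2 applies (level before this adjustment is 18 ≥ 8, so +4): 18 + 4 = 22.
S3 applies: 22 − 1 = 21.
S4 applies: 21 + 1 = 22.
S6 applies (level before this adjustment is 22 ≥ 17, so +5): 22 + 5 = 27.
Level 27 exceeds the maximum of 24; capped at 24.
Final offense level: 24.
Criminal history: 5 prior points → Category 2 (5-10).
Level 24 falls in the 20-24 band.
Grid: Level 20-24 × Category 2 = 1230-1560 days.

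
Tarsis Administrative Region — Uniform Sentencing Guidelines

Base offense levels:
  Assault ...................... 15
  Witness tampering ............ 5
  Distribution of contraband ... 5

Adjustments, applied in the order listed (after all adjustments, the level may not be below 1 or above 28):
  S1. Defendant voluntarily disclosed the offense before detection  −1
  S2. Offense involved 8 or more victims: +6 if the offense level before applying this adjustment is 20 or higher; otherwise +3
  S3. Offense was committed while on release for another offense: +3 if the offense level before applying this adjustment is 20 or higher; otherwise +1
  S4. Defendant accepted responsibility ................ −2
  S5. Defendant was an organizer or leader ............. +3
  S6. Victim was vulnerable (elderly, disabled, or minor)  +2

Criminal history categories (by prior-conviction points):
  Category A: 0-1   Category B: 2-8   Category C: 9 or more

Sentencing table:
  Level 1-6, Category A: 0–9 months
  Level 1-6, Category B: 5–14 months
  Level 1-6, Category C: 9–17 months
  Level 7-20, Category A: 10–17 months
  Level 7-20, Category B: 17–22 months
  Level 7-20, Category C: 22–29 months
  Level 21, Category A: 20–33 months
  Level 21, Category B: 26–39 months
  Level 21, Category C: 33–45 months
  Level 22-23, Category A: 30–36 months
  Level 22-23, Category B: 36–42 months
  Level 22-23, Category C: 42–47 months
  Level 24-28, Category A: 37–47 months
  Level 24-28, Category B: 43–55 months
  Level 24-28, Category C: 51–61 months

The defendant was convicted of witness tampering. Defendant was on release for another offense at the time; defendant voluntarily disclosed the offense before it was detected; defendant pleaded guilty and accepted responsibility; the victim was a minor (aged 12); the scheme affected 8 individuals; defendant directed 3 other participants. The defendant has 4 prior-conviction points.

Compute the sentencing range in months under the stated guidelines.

Base offense level for witness tampering: 5.
S1 applies: 5 − 1 = 4.
S2 applies (level before this adjustment is 4 < 20, so +3): 4 + 3 = 7.
S3 applies (level before this adjustment is 7 < 20, so +1): 7 + 1 = 8.
S4 applies: 8 − 2 = 6.
S5 applies: 6 + 3 = 9.
S6 applies: 9 + 2 = 11.
Final offense level: 11.
Criminal history: 4 prior points → Category B (2-8).
Level 11 falls in the 7-20 band.
Grid: Level 7-20 × Category B = 17-22 months.

17-22 months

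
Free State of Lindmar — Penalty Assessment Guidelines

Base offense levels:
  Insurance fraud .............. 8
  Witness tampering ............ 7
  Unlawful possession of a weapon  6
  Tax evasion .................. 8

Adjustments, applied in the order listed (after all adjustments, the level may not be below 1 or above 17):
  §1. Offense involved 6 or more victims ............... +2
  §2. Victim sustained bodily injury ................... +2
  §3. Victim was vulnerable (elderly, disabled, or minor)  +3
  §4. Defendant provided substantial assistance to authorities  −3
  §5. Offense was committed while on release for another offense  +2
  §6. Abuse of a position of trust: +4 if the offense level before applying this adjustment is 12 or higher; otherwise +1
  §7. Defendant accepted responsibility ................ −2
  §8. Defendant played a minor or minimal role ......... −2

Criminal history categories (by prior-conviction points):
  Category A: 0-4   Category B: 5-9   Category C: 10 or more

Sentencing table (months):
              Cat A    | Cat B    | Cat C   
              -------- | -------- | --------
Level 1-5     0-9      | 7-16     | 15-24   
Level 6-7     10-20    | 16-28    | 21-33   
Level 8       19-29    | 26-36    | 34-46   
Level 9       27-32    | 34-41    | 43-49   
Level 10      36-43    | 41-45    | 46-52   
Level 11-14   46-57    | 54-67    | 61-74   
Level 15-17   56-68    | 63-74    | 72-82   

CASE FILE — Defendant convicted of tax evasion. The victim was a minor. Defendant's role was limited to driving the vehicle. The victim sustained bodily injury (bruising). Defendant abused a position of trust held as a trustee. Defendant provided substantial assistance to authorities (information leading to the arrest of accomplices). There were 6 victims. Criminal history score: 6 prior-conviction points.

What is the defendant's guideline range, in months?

54-67 months

Base offense level for tax evasion: 8.
§1 applies: 8 + 2 = 10.
§2 applies: 10 + 2 = 12.
§3 applies: 12 + 3 = 15.
§4 applies: 15 − 3 = 12.
§5 does not apply.
§6 applies (level before this adjustment is 12 ≥ 12, so +4): 12 + 4 = 16.
§7 does not apply.
§8 applies: 16 − 2 = 14.
Final offense level: 14.
Criminal history: 6 prior points → Category B (5-9).
Level 14 falls in the 11-14 band.
Grid: Level 11-14 × Category B = 54-67 months.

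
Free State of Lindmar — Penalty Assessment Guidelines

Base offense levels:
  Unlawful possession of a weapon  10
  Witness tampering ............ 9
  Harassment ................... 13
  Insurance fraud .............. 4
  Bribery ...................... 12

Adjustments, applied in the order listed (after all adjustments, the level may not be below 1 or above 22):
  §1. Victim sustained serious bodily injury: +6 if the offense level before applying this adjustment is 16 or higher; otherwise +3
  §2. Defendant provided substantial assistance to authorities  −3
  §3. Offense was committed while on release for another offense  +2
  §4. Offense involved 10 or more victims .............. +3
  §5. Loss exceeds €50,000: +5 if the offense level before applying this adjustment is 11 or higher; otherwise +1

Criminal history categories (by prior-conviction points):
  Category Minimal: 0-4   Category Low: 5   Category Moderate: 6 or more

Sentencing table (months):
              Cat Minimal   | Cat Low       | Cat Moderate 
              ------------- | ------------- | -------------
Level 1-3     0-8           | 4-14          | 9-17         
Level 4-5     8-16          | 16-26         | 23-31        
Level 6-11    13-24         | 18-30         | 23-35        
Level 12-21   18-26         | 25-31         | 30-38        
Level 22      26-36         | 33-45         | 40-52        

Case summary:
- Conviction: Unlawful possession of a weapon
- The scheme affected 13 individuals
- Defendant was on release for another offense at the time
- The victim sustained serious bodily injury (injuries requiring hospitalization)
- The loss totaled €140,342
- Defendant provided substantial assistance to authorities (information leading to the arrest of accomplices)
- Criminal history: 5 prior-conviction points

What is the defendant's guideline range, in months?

25-31 months

Base offense level for unlawful possession of a weapon: 10.
§1 applies (level before this adjustment is 10 < 16, so +3): 10 + 3 = 13.
§2 applies: 13 − 3 = 10.
§3 applies: 10 + 2 = 12.
§4 applies: 12 + 3 = 15.
§5 applies (level before this adjustment is 15 ≥ 11, so +5): 15 + 5 = 20.
Final offense level: 20.
Criminal history: 5 prior points → Category Low (5).
Level 20 falls in the 12-21 band.
Grid: Level 12-21 × Category Low = 25-31 months.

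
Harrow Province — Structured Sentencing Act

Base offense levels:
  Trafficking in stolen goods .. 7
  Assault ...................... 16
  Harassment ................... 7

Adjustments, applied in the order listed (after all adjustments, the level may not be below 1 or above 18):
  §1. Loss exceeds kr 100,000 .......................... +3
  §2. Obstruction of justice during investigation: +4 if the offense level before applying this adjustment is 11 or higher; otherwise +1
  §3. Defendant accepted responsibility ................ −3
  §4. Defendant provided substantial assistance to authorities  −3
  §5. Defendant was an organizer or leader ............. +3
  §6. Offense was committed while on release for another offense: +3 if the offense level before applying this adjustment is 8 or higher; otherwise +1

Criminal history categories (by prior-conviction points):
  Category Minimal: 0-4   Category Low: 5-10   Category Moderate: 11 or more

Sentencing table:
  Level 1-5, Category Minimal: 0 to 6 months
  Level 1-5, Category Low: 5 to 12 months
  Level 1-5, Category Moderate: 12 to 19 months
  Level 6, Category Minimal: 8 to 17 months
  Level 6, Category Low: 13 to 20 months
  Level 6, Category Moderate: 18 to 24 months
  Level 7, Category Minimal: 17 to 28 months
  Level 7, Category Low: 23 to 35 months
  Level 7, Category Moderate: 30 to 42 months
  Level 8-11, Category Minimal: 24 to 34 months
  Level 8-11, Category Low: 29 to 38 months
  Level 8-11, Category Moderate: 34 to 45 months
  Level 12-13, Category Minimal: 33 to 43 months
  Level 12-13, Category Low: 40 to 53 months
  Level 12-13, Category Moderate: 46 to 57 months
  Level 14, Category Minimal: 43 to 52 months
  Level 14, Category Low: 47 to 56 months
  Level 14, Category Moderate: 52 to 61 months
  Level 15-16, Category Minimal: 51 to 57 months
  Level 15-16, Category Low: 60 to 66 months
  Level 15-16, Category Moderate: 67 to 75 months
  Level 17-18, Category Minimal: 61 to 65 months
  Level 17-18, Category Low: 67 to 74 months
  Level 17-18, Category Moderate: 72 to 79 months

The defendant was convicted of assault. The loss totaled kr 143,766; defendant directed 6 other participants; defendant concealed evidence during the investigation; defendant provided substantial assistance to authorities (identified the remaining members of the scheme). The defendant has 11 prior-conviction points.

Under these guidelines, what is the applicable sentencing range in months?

72-79 months

Base offense level for assault: 16.
§1 applies: 16 + 3 = 19.
§2 applies (level before this adjustment is 19 ≥ 11, so +4): 19 + 4 = 23.
§3 does not apply.
§4 applies: 23 − 3 = 20.
§5 applies: 20 + 3 = 23.
Level 23 exceeds the maximum of 18; capped at 18.
Final offense level: 18.
Criminal history: 11 prior points → Category Moderate (11+).
Level 18 falls in the 17-18 band.
Grid: Level 17-18 × Category Moderate = 72-79 months.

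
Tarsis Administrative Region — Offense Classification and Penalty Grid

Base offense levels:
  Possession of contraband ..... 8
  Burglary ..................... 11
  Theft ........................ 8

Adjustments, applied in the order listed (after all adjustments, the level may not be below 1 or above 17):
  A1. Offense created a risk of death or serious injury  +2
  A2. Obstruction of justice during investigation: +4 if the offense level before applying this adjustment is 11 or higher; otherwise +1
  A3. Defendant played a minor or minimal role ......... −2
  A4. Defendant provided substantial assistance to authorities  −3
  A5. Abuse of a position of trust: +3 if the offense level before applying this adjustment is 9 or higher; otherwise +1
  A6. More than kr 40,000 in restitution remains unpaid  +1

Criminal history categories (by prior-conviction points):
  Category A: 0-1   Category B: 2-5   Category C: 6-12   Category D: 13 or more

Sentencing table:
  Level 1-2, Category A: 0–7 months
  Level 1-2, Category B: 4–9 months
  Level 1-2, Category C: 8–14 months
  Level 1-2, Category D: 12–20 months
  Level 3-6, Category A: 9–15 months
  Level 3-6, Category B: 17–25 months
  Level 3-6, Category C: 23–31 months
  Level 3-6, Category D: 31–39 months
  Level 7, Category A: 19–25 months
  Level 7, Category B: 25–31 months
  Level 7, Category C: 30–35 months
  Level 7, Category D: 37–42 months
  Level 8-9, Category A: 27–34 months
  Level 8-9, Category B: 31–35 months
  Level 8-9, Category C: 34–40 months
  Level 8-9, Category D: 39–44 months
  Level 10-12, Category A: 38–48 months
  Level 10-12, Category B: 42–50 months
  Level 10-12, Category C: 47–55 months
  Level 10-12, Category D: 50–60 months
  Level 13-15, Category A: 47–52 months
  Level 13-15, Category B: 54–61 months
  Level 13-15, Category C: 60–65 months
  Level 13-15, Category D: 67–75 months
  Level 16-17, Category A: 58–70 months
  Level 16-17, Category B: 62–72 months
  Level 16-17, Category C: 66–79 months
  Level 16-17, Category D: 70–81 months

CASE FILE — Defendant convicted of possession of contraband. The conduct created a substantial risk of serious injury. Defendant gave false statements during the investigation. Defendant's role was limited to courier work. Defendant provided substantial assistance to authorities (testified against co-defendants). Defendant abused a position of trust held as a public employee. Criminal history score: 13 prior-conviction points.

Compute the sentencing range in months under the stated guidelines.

Base offense level for possession of contraband: 8.
A1 applies: 8 + 2 = 10.
A2 applies (level before this adjustment is 10 < 11, so +1): 10 + 1 = 11.
A3 applies: 11 − 2 = 9.
A4 applies: 9 − 3 = 6.
A5 applies (level before this adjustment is 6 < 9, so +1): 6 + 1 = 7.
Final offense level: 7.
Criminal history: 13 prior points → Category D (13+).
Level 7 falls in the 7 band.
Grid: Level 7 × Category D = 37-42 months.

37-42 months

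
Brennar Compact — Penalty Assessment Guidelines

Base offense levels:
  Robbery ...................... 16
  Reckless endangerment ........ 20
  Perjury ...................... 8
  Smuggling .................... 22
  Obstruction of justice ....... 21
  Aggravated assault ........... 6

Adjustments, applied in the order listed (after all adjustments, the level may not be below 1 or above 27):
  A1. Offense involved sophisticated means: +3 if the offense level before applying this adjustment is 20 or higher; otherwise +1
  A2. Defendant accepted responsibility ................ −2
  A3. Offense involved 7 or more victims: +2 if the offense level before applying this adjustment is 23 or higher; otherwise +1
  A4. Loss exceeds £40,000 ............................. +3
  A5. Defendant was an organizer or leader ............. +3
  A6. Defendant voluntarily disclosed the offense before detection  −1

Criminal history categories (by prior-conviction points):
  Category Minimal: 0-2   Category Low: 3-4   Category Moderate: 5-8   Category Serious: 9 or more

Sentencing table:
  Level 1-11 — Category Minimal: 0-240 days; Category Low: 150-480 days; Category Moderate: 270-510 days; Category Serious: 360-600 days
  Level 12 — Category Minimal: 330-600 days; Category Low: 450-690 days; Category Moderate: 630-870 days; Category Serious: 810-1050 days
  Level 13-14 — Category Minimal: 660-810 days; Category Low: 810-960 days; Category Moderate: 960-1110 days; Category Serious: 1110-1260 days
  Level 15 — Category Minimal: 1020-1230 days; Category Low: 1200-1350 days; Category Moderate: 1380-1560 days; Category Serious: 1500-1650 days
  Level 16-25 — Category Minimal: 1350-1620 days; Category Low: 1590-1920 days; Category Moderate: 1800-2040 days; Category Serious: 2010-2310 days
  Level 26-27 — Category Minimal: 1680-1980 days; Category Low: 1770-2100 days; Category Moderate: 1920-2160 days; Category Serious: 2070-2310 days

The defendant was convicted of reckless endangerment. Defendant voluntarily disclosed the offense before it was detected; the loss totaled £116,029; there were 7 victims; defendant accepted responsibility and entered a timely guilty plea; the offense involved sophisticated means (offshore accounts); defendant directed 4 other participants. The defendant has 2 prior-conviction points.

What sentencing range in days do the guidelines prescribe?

1680-1980 days

Base offense level for reckless endangerment: 20.
A1 applies (level before this adjustment is 20 ≥ 20, so +3): 20 + 3 = 23.
A2 applies: 23 − 2 = 21.
A3 applies (level before this adjustment is 21 < 23, so +1): 21 + 1 = 22.
A4 applies: 22 + 3 = 25.
A5 applies: 25 + 3 = 28.
A6 applies: 28 − 1 = 27.
Final offense level: 27.
Criminal history: 2 prior points → Category Minimal (0-2).
Level 27 falls in the 26-27 band.
Grid: Level 26-27 × Category Minimal = 1680-1980 days.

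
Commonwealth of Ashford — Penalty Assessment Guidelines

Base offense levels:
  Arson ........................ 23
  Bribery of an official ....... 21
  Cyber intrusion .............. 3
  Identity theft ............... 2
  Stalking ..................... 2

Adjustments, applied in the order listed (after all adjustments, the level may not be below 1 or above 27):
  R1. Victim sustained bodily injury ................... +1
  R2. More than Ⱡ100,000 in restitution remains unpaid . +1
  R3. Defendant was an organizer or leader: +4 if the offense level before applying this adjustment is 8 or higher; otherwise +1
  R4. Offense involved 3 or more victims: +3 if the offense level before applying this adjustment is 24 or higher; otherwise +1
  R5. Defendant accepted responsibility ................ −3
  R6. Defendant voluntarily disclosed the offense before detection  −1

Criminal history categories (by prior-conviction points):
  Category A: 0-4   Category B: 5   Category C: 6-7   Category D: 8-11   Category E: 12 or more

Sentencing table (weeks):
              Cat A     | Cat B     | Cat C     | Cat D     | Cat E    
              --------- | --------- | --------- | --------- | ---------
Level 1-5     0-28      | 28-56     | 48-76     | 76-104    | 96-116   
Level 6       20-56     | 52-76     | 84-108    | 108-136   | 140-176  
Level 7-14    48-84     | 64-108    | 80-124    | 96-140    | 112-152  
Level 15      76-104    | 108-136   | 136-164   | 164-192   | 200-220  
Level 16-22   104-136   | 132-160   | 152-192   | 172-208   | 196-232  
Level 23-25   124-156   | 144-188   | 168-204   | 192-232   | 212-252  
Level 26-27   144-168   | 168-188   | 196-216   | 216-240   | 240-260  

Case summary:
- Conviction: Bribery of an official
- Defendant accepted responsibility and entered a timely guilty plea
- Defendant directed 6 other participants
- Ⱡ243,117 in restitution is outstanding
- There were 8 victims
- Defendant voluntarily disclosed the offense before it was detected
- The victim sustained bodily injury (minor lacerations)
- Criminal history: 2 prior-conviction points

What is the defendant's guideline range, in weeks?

Base offense level for bribery of an official: 21.
R1 applies: 21 + 1 = 22.
R2 applies: 22 + 1 = 23.
R3 applies (level before this adjustment is 23 ≥ 8, so +4): 23 + 4 = 27.
R4 applies (level before this adjustment is 27 ≥ 24, so +3): 27 + 3 = 30.
R5 applies: 30 − 3 = 27.
R6 applies: 27 − 1 = 26.
Final offense level: 26.
Criminal history: 2 prior points → Category A (0-4).
Level 26 falls in the 26-27 band.
Grid: Level 26-27 × Category A = 144-168 weeks.

144-168 weeks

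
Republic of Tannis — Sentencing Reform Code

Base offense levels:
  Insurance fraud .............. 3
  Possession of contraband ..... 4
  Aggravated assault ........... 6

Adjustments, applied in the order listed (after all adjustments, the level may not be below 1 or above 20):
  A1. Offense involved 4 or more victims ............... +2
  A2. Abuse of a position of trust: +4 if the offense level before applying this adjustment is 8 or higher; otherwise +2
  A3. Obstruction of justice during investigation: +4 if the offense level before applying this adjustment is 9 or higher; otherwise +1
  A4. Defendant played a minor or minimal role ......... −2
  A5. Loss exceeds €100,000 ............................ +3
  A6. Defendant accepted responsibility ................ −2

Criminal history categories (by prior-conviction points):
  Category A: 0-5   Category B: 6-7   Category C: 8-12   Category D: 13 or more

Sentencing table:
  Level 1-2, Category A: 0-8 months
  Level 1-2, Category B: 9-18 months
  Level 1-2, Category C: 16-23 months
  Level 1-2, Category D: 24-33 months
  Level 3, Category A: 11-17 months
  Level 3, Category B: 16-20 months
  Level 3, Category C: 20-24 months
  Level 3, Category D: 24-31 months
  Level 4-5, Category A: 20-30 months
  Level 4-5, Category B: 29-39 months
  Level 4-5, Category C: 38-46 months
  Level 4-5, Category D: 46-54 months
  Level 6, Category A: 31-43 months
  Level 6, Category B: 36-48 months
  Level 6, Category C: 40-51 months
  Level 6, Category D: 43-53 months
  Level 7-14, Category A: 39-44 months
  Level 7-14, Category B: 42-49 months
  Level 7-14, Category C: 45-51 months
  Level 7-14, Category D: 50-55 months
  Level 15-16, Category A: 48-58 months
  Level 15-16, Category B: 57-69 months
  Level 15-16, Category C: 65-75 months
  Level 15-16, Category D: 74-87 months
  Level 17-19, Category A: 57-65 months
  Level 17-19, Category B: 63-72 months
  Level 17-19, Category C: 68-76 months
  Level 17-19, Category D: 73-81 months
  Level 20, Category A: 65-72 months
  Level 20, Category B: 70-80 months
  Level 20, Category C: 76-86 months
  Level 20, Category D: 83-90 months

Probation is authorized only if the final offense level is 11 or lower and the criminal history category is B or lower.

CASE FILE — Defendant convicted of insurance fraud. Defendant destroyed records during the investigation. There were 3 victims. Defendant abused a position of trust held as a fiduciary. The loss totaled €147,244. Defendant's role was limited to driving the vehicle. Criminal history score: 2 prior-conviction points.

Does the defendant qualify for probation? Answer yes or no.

Yes

Base offense level for insurance fraud: 3.
A1 does not apply.
A2 applies (level before this adjustment is 3 < 8, so +2): 3 + 2 = 5.
A3 applies (level before this adjustment is 5 < 9, so +1): 5 + 1 = 6.
A4 applies: 6 − 2 = 4.
A5 applies: 4 + 3 = 7.
A6 does not apply.
Final offense level: 7.
Criminal history: 2 prior points → Category A (0-5).
Level 7 falls in the 7-14 band.
Grid: Level 7-14 × Category A = 39-44 months.
Probation check: level 7 ≤ 11 and category A ≤ B → eligible.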